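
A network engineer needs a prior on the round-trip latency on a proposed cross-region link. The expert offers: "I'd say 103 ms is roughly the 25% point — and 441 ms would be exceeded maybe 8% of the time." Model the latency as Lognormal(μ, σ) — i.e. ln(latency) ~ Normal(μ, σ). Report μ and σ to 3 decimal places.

If T ~ Lognormal(μ,σ) then ln T ~ Normal(μ,σ), so the p-quantile of ln T is μ + z_p·σ.
ln(103) = 4.635 and ln(441) = 6.089; z_{0.25} = -0.6745, z_{0.92} = 1.405.
σ = (6.089 − 4.635)/(1.405 − (-0.6745)) = 0.699.
μ = 4.635 − (-0.6745)·0.699 = 5.106.

μ ≈ 5.106, σ ≈ 0.699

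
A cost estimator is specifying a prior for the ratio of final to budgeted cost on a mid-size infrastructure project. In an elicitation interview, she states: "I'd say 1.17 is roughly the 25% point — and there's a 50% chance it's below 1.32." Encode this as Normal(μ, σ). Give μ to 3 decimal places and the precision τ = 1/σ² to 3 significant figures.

μ = 1.320, τ = 20.2

For Normal(μ,σ), the p-quantile is μ + z_p·σ. Here z_{0.25} = -0.6745, z_{0.5} = 0.
So 1.17 = μ − 0.6745σ and 1.32 = μ + 0σ.
Subtracting: σ = (1.32 − 1.17)/(0 − (-0.6745)) = 0.222.
Then μ = 1.17 − (-0.6745)·0.222 = 1.320.
Precision τ = 1/σ² = 1/0.2224² = 20.2.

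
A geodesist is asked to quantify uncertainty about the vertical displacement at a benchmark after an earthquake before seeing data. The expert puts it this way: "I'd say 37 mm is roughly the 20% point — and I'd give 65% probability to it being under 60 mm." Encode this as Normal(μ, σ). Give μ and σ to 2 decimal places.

μ = 52.78, σ = 18.75

For Normal(μ,σ), the p-quantile is μ + z_p·σ. Here z_{0.2} = -0.8416, z_{0.65} = 0.3853.
So 37 = μ − 0.8416σ and 60 = μ + 0.3853σ.
Subtracting: σ = (60 − 37)/(0.3853 − (-0.8416)) = 18.75.
Then μ = 37 − (-0.8416)·18.75 = 52.78.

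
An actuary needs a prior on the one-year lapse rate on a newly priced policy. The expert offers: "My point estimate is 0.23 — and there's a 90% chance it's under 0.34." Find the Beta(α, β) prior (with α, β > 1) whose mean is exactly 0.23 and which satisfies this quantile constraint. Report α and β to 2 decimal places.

With mean 0.23 fixed, write α = 0.23s, β = 0.77s where s = α+β.
Need P(θ < 0.34) = 0.9 under Beta(0.23s, 0.77s). Normal approximation: (q−m)/√(m(1−m)/s) ≈ z_{0.9} = 1.28, so s ≈ 0.23·0.77·(1.28)²/(0.34−0.23)² = 24.0.
At s = 24.0: P(θ<0.34) ≈ 0.894. Adjusting to match 0.9 gives s ≈ 25.43.
So α = 0.23·25.43 ≈ 5.85, β = 0.77·25.43 ≈ 19.58.

α ≈ 5.85, β ≈ 19.58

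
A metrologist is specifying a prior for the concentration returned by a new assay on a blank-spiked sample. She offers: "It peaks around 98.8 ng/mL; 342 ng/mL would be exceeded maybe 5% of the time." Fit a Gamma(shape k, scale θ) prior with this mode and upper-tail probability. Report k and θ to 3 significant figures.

k ≈ 2.68, θ ≈ 58.9

Gamma(k,θ) with k>1 has mode (k−1)θ, so θ = 98.8/(k−1).
Need P(X < 342) = 0.95 with θ tied to k this way. Start at k = 2, θ = 98.8: P(X<342) ≈ 0.860.
Too low — raise k to concentrate. Iterating converges to k ≈ 2.68.
Then θ = 98.8/(2.68−1) ≈ 58.9.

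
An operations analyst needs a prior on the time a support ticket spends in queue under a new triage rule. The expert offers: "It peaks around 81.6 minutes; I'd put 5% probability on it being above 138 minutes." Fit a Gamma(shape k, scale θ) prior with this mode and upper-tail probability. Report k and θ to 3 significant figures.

k ≈ 11.1, θ ≈ 8.07

Gamma(k,θ) with k>1 has mode (k−1)θ, so θ = 81.6/(k−1).
Need P(X < 138) = 0.95 with θ tied to k this way. Start at k = 2, θ = 81.6: P(X<138) ≈ 0.504.
Too low — raise k to concentrate. Iterating converges to k ≈ 11.1.
Then θ = 81.6/(11.1−1) ≈ 8.07.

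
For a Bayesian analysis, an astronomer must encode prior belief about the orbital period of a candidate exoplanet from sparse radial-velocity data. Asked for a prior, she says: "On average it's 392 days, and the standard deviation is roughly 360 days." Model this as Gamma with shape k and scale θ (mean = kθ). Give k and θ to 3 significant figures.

For Gamma(k, scale θ): mean = kθ, variance = kθ², so CV = 1/√k.
CV = SD/mean = 360/392 = 0.9184, hence k = 1/CV² = 1.19.
Then θ = mean/k = 392/1.19 = 331.

k ≈ 1.19, θ ≈ 331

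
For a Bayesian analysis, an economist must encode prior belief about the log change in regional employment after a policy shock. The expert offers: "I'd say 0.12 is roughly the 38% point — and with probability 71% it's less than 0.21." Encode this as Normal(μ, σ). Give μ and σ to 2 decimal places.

μ = 0.15, σ = 0.10

The p-quantile of Normal(μ,σ) is μ + z_p·σ, with z_{0.38} = -0.3055 and z_{0.71} = 0.5534.
Eliminate σ: μ = (z₂·x₁ − z₁·x₂)/(z₂ − z₁) = (0.5534·0.12 − (-0.3055)·0.21)/0.8589 = 0.15.
Then σ = (x₂ − x₁)/(z₂ − z₁) = (0.21 − 0.12)/0.8589 = 0.10.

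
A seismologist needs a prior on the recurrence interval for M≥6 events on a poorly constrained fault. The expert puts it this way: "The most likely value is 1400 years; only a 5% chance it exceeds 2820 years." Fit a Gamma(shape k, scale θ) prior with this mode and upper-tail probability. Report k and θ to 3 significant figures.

Gamma(k,θ) with k>1 has mode (k−1)θ, so θ = 1400/(k−1).
Need P(X < 2820) = 0.95 with θ tied to k this way. Start at k = 2, θ = 1400: P(X<2820) ≈ 0.598.
Too low — raise k to concentrate. Iterating converges to k ≈ 6.65.
Then θ = 1400/(6.65−1) ≈ 248.

k ≈ 6.65, θ ≈ 248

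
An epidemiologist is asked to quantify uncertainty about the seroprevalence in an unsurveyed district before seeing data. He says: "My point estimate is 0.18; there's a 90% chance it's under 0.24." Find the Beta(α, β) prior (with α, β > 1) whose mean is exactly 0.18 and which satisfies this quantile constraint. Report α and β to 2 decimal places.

With mean 0.18 fixed, write α = 0.18s, β = 0.82s where s = α+β.
Need P(θ < 0.24) = 0.9 under Beta(0.18s, 0.82s). Normal approximation: (q−m)/√(m(1−m)/s) ≈ z_{0.9} = 1.28, so s ≈ 0.18·0.82·(1.28)²/(0.24−0.18)² = 67.3.
At s = 67.3: P(θ<0.24) ≈ 0.895. Adjusting to match 0.9 gives s ≈ 70.82.
So α = 0.18·70.82 ≈ 12.75, β = 0.82·70.82 ≈ 58.08.

α ≈ 12.75, β ≈ 58.08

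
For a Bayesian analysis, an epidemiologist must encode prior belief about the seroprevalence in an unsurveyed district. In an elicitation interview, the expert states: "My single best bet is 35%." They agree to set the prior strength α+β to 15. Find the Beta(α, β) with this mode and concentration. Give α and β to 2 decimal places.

α = 5.55, β = 9.45

For α,β > 1 the Beta mode is (α−1)/(α+β−2). With α+β = 15, the mode is (α−1)/13.
Set (α−1)/13 = 0.35 → α = 1 + 0.35·13 = 5.55.
β = 15 − α = 9.45.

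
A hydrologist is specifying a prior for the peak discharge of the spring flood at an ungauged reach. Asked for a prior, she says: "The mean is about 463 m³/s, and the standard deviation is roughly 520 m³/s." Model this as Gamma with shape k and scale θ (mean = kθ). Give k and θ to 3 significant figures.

For Gamma(k, scale θ): mean = kθ, variance = kθ², so CV = 1/√k.
CV = SD/mean = 520/463 = 1.123, hence k = 1/CV² = 0.793.
Then θ = mean/k = 463/0.793 = 584.

k ≈ 0.793, θ ≈ 584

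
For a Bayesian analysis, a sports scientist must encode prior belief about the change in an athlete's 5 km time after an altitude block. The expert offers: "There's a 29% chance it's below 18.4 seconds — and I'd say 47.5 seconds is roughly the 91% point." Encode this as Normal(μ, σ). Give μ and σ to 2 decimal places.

μ = 26.90, σ = 15.36

The p-quantile of Normal(μ,σ) is μ + z_p·σ, with z_{0.29} = -0.5534 and z_{0.91} = 1.341.
Eliminate σ: μ = (z₂·x₁ − z₁·x₂)/(z₂ − z₁) = (1.341·18.4 − (-0.5534)·47.5)/1.894 = 26.90.
Then σ = (x₂ − x₁)/(z₂ − z₁) = (47.5 − 18.4)/1.894 = 15.36.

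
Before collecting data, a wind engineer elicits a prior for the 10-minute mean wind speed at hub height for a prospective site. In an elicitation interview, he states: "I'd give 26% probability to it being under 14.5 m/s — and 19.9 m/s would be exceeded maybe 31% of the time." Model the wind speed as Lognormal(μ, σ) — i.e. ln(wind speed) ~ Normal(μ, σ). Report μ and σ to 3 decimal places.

If T ~ Lognormal(μ,σ) then ln T ~ Normal(μ,σ), so the p-quantile of ln T is μ + z_p·σ.
ln(14.5) = 2.674 and ln(19.9) = 2.991; z_{0.26} = -0.6433, z_{0.69} = 0.4959.
σ = (2.991 − 2.674)/(0.4959 − (-0.6433)) = 0.278.
μ = 2.674 − (-0.6433)·0.278 = 2.853.

μ ≈ 2.853, σ ≈ 0.278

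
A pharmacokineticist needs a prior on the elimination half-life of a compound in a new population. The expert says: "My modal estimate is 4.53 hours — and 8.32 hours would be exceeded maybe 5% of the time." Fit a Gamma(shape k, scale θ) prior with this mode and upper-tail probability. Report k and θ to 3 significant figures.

Gamma(k,θ) with k>1 has mode (k−1)θ, so θ = 4.53/(k−1).
Need P(X < 8.32) = 0.95 with θ tied to k this way. Start at k = 2, θ = 4.53: P(X<8.32) ≈ 0.548.
Too low — raise k to concentrate. Iterating converges to k ≈ 8.53.
Then θ = 4.53/(8.53−1) ≈ 0.601.

k ≈ 8.53, θ ≈ 0.601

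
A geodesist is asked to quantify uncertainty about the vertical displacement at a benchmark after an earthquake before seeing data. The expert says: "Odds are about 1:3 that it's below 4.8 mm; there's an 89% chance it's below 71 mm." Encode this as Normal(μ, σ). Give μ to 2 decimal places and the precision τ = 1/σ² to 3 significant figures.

μ = 28.29, τ = 0.000825

For Normal(μ,σ), the p-quantile is μ + z_p·σ. Here z_{0.25} = -0.6745, z_{0.89} = 1.227.
So 4.8 = μ − 0.6745σ and 71 = μ + 1.227σ.
Subtracting: σ = (71 − 4.8)/(1.227 − (-0.6745)) = 34.82.
Then μ = 4.8 − (-0.6745)·34.82 = 28.29.
Precision τ = 1/σ² = 1/34.82² = 0.000825.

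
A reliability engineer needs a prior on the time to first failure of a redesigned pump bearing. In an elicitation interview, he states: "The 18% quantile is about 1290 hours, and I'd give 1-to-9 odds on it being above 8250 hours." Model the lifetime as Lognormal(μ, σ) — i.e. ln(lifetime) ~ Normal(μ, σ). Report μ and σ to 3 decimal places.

If T ~ Lognormal(μ,σ) then ln T ~ Normal(μ,σ), so the p-quantile of ln T is μ + z_p·σ.
ln(1290) = 7.162 and ln(8250) = 9.018; z_{0.18} = -0.9154, z_{0.9} = 1.282.
σ = (9.018 − 7.162)/(1.282 − (-0.9154)) = 0.845.
μ = 7.162 − (-0.9154)·0.845 = 7.936.

μ ≈ 7.936, σ ≈ 0.845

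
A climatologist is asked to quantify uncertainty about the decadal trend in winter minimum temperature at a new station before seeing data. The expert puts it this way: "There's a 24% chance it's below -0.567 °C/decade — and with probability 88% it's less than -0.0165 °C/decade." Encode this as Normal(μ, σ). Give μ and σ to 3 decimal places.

For Normal(μ,σ), the p-quantile is μ + z_p·σ. Here z_{0.24} = -0.7063, z_{0.88} = 1.175.
So -0.567 = μ − 0.7063σ and -0.0165 = μ + 1.175σ.
Subtracting: σ = (-0.0165 − -0.567)/(1.175 − (-0.7063)) = 0.293.
Then μ = -0.567 − (-0.7063)·0.293 = -0.360.

μ = -0.360, σ = 0.293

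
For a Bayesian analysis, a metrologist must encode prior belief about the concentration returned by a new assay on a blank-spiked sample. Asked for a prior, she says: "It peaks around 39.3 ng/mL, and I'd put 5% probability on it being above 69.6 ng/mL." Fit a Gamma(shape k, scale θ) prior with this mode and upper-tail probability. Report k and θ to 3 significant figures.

Gamma(k,θ) with k>1 has mode (k−1)θ, so θ = 39.3/(k−1).
Need P(X < 69.6) = 0.95 with θ tied to k this way. Start at k = 2, θ = 39.3: P(X<69.6) ≈ 0.528.
Too low — raise k to concentrate. Iterating converges to k ≈ 9.54.
Then θ = 39.3/(9.54−1) ≈ 4.6.

k ≈ 9.54, θ ≈ 4.6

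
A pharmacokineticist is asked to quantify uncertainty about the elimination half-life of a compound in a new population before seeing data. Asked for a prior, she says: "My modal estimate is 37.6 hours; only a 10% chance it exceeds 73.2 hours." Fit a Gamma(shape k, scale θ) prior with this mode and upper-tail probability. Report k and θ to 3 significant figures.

k ≈ 5.31, θ ≈ 8.71

Gamma(k,θ) with k>1 has mode (k−1)θ, so θ = 37.6/(k−1).
Need P(X < 73.2) = 0.9 with θ tied to k this way. Start at k = 2, θ = 37.6: P(X<73.2) ≈ 0.579.
Too low — raise k to concentrate. Iterating converges to k ≈ 5.31.
Then θ = 37.6/(5.31−1) ≈ 8.71.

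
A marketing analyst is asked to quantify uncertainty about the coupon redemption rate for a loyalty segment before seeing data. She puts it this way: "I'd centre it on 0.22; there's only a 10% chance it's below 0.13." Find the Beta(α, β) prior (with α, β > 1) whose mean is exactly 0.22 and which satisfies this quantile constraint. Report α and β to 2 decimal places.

α ≈ 6.81, β ≈ 24.15

With mean 0.22 fixed, write α = 0.22s, β = 0.78s where s = α+β.
Need P(θ < 0.13) = 0.1 under Beta(0.22s, 0.78s). Normal approximation: (q−m)/√(m(1−m)/s) ≈ z_{0.1} = -1.28, so s ≈ 0.22·0.78·(-1.28)²/(0.13−0.22)² = 34.8.
At s = 34.8: P(θ<0.13) ≈ 0.085. Adjusting to match 0.1 gives s ≈ 30.97.
So α = 0.22·30.97 ≈ 6.81, β = 0.78·30.97 ≈ 24.15.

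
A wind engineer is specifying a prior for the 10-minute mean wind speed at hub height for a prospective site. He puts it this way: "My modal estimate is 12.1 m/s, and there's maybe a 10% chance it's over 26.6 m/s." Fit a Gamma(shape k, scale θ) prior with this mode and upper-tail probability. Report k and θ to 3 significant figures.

k ≈ 4.1, θ ≈ 3.9

Gamma(k,θ) with k>1 has mode (k−1)θ, so θ = 12.1/(k−1).
Need P(X < 26.6) = 0.9 with θ tied to k this way. Start at k = 2, θ = 12.1: P(X<26.6) ≈ 0.645.
Too low — raise k to concentrate. Iterating converges to k ≈ 4.1.
Then θ = 12.1/(4.1−1) ≈ 3.9.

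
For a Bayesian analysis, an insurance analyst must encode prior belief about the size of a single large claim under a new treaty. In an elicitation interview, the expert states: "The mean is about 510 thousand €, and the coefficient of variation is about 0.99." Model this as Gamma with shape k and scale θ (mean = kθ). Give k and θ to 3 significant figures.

For Gamma(k, scale θ): mean = kθ, variance = kθ², so CV = 1/√k.
CV = 0.99, hence k = 1/CV² = 1.02.
Then θ = mean/k = 510/1.02 = 500.

k ≈ 1.02, θ ≈ 500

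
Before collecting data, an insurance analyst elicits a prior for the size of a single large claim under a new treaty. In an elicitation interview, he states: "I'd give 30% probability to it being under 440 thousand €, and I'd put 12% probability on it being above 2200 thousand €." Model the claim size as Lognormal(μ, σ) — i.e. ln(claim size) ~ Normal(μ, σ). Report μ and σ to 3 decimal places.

μ ≈ 6.583, σ ≈ 0.947

If T ~ Lognormal(μ,σ) then ln T ~ Normal(μ,σ), so the p-quantile of ln T is μ + z_p·σ.
ln(440) = 6.087 and ln(2200) = 7.696; z_{0.3} = -0.5244, z_{0.88} = 1.175.
σ = (7.696 − 6.087)/(1.175 − (-0.5244)) = 0.947.
μ = 6.087 − (-0.5244)·0.947 = 6.583.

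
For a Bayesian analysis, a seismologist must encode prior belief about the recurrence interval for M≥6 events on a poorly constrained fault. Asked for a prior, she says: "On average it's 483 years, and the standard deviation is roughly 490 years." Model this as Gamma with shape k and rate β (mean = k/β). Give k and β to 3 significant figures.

k ≈ 0.972, β ≈ 0.00201

For Gamma(k, rate β): mean = k/β, variance = k/β², so CV = 1/√k.
CV = SD/mean = 490/483 = 1.014, hence k = 1/CV² = 0.972.
Then β = k/mean = 0.972/483 = 0.00201.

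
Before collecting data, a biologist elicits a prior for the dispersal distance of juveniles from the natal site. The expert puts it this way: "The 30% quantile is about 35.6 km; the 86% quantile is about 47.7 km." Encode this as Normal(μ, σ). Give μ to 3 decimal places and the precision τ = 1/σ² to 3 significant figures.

μ = 39.554, τ = 0.0176

For Normal(μ,σ), the p-quantile is μ + z_p·σ. Here z_{0.3} = -0.5244, z_{0.86} = 1.08.
So 35.6 = μ − 0.5244σ and 47.7 = μ + 1.08σ.
Subtracting: σ = (47.7 − 35.6)/(1.08 − (-0.5244)) = 7.540.
Then μ = 35.6 − (-0.5244)·7.540 = 39.554.
Precision τ = 1/σ² = 1/7.54² = 0.0176.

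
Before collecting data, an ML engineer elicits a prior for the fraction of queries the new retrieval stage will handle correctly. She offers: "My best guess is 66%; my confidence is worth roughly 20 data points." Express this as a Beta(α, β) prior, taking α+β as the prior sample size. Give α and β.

α = 13.2, β = 6.8

Under the effective-sample-size interpretation, Beta(α, β) has prior mean α/(α+β) and prior sample size α+β.
So α+β = 20 and α/(α+β) = 0.66, giving α = 0.66·20 = 13.2 and β = 20 − 13.2 = 6.8.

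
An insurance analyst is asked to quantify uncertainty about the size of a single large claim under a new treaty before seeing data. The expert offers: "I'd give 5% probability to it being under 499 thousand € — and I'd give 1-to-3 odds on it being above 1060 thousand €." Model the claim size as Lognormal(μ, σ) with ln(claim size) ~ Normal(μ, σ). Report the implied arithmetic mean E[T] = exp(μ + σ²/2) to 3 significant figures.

If T ~ Lognormal(μ,σ) then ln T ~ Normal(μ,σ), so the p-quantile of ln T is μ + z_p·σ.
ln(499) = 6.213 and ln(1060) = 6.966; z_{0.05} = -1.645, z_{0.75} = 0.6745.
σ = (6.966 − 6.213)/(0.6745 − (-1.645)) = 0.325.
μ = 6.213 − (-1.645)·0.325 = 6.747.
E[T] = exp(μ + σ²/2) = exp(6.747 + 0.0528) = 898 thousand €.

E[T] ≈ 898 thousand €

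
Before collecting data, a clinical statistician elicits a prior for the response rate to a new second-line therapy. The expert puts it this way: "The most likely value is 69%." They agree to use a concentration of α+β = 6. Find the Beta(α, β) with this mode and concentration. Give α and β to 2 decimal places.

α = 3.76, β = 2.24

For α,β > 1 the Beta mode is (α−1)/(α+β−2). With α+β = 6, the mode is (α−1)/4.
Set (α−1)/4 = 0.69 → α = 1 + 0.69·4 = 3.76.
β = 6 − α = 2.24.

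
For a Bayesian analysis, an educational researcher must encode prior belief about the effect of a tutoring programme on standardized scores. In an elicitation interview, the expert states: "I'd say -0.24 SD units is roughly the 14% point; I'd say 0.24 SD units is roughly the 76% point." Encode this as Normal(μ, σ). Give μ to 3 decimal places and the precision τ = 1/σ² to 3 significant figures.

μ = 0.050, τ = 13.9

The p-quantile of Normal(μ,σ) is μ + z_p·σ, with z_{0.14} = -1.08 and z_{0.76} = 0.7063.
Eliminate σ: μ = (z₂·x₁ − z₁·x₂)/(z₂ − z₁) = (0.7063·-0.24 − (-1.08)·0.24)/1.787 = 0.050.
Then σ = (x₂ − x₁)/(z₂ − z₁) = (0.24 − -0.24)/1.787 = 0.269.
Precision τ = 1/σ² = 1/0.2687² = 13.9.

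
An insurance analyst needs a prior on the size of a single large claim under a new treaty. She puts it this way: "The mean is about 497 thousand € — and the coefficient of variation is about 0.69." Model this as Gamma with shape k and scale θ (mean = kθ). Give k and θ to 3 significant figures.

k ≈ 2.1, θ ≈ 237

For Gamma(k, scale θ): mean = kθ, variance = kθ², so CV = 1/√k.
CV = 0.69, hence k = 1/CV² = 2.1.
Then θ = mean/k = 497/2.1 = 237.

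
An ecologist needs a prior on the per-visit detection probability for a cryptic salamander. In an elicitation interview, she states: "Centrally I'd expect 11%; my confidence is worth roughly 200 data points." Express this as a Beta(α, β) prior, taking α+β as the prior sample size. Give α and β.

Under the effective-sample-size interpretation, Beta(α, β) has prior mean α/(α+β) and prior sample size α+β.
So α+β = 200 and α/(α+β) = 0.11, giving α = 0.11·200 = 22 and β = 200 − 22 = 178.

α = 22, β = 178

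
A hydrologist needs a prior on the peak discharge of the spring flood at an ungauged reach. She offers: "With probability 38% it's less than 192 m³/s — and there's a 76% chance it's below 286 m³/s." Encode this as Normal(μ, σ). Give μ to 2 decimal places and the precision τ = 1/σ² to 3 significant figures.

μ = 220.38, τ = 0.000116

For Normal(μ,σ), the p-quantile is μ + z_p·σ. Here z_{0.38} = -0.3055, z_{0.76} = 0.7063.
So 192 = μ − 0.3055σ and 286 = μ + 0.7063σ.
Subtracting: σ = (286 − 192)/(0.7063 − (-0.3055)) = 92.91.
Then μ = 192 − (-0.3055)·92.91 = 220.38.
Precision τ = 1/σ² = 1/92.91² = 0.000116.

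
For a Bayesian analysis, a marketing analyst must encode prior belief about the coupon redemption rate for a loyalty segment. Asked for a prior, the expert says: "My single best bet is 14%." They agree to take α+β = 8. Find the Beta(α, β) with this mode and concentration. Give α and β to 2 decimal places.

α = 1.84, β = 6.16

For α,β > 1 the Beta mode is (α−1)/(α+β−2). With α+β = 8, the mode is (α−1)/6.
Set (α−1)/6 = 0.14 → α = 1 + 0.14·6 = 1.84.
β = 8 − α = 6.16.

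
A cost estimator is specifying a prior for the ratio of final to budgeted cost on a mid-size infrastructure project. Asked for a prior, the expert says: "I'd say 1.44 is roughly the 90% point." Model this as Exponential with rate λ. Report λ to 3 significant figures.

P(T < 1.44) = 1 − e^(−λ·1.44) = 0.9, so λ = −ln(1−0.9)/1.44 = −ln(0.1)/1.44 = 1.6.

λ ≈ 1.6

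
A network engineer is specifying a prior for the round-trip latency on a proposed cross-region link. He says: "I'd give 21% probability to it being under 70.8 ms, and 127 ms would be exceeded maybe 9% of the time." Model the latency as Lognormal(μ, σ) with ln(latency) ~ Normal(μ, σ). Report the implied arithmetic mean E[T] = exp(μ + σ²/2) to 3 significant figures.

If T ~ Lognormal(μ,σ) then ln T ~ Normal(μ,σ), so the p-quantile of ln T is μ + z_p·σ.
ln(70.8) = 4.26 and ln(127) = 4.844; z_{0.21} = -0.8064, z_{0.91} = 1.341.
σ = (4.844 − 4.26)/(1.341 − (-0.8064)) = 0.272.
μ = 4.26 − (-0.8064)·0.272 = 4.479.
E[T] = exp(μ + σ²/2) = exp(4.479 + 0.0370) = 91.5 ms.

E[T] ≈ 91.5 ms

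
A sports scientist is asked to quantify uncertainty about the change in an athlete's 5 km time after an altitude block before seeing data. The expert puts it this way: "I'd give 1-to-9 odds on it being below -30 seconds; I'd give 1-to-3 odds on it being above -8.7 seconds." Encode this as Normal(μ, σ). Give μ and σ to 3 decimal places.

μ = -16.045, σ = 10.889

For Normal(μ,σ), the p-quantile is μ + z_p·σ. Here z_{0.1} = -1.282, z_{0.75} = 0.6745.
So -30 = μ − 1.282σ and -8.7 = μ + 0.6745σ.
Subtracting: σ = (-8.7 − -30)/(0.6745 − (-1.282)) = 10.889.
Then μ = -30 − (-1.282)·10.889 = -16.045.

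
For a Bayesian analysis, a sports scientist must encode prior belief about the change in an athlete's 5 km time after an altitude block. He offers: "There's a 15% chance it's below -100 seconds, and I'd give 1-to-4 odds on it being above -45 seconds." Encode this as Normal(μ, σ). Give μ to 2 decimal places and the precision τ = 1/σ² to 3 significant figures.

μ = -69.65, τ = 0.00117

For Normal(μ,σ), the p-quantile is μ + z_p·σ. Here z_{0.15} = -1.036, z_{0.8} = 0.8416.
So -100 = μ − 1.036σ and -45 = μ + 0.8416σ.
Subtracting: σ = (-45 − -100)/(0.8416 − (-1.036)) = 29.29.
Then μ = -100 − (-1.036)·29.29 = -69.65.
Precision τ = 1/σ² = 1/29.29² = 0.00117.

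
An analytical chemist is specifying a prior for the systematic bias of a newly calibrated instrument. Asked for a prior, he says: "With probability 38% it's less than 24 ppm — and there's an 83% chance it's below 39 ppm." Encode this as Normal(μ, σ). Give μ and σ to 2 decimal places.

μ = 27.64, σ = 11.91

For Normal(μ,σ), the p-quantile is μ + z_p·σ. Here z_{0.38} = -0.3055, z_{0.83} = 0.9542.
So 24 = μ − 0.3055σ and 39 = μ + 0.9542σ.
Subtracting: σ = (39 − 24)/(0.9542 − (-0.3055)) = 11.91.
Then μ = 24 − (-0.3055)·11.91 = 27.64.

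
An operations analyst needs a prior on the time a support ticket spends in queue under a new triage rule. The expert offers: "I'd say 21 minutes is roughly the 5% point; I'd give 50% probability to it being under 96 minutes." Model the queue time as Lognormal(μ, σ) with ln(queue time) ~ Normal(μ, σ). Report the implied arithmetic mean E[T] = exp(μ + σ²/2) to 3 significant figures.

E[T] ≈ 147 minutes

If T ~ Lognormal(μ,σ) then ln T ~ Normal(μ,σ), so the p-quantile of ln T is μ + z_p·σ.
ln(21) = 3.045 and ln(96) = 4.564; z_{0.05} = -1.645, z_{0.5} = 0.
σ = (4.564 − 3.045)/(0 − (-1.645)) = 0.924.
μ = 3.045 − (-1.645)·0.924 = 4.564.
E[T] = exp(μ + σ²/2) = exp(4.564 + 0.4269) = 147 minutes.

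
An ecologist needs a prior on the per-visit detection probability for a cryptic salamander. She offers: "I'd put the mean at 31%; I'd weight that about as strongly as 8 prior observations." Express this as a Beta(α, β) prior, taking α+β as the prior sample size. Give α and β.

α = 2.48, β = 5.52

Under the effective-sample-size interpretation, Beta(α, β) has prior mean α/(α+β) and prior sample size α+β.
So α+β = 8 and α/(α+β) = 0.31, giving α = 0.31·8 = 2.48 and β = 8 − 2.48 = 5.52.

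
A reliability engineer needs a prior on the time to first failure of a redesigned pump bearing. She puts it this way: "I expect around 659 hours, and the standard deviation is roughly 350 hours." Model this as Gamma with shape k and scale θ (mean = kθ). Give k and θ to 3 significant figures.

For Gamma(k, scale θ): mean = kθ, variance = kθ², so CV = 1/√k.
CV = SD/mean = 350/659 = 0.5311, hence k = 1/CV² = 3.55.
Then θ = mean/k = 659/3.55 = 186.

k ≈ 3.55, θ ≈ 186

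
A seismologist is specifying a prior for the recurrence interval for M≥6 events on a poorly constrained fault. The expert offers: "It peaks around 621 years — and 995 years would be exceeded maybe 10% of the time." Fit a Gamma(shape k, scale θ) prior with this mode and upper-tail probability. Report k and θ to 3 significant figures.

k ≈ 9.46, θ ≈ 73.4

Gamma(k,θ) with k>1 has mode (k−1)θ, so θ = 621/(k−1).
Need P(X < 995) = 0.9 with θ tied to k this way. Start at k = 2, θ = 621: P(X<995) ≈ 0.476.
Too low — raise k to concentrate. Iterating converges to k ≈ 9.46.
Then θ = 621/(9.46−1) ≈ 73.4.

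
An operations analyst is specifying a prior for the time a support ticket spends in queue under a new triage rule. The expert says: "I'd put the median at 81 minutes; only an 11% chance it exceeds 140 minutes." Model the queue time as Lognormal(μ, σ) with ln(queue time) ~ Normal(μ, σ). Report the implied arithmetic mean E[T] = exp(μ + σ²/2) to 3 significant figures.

E[T] ≈ 89.5 minutes

If T ~ Lognormal(μ,σ) then ln T ~ Normal(μ,σ), so the p-quantile of ln T is μ + z_p·σ.
ln(81) = 4.394 and ln(140) = 4.942; z_{0.5} = 0, z_{0.89} = 1.227.
σ = (4.942 − 4.394)/(1.227 − (0)) = 0.446.
μ = 4.394 − (0)·0.446 = 4.394.
E[T] = exp(μ + σ²/2) = exp(4.394 + 0.0995) = 89.5 minutes.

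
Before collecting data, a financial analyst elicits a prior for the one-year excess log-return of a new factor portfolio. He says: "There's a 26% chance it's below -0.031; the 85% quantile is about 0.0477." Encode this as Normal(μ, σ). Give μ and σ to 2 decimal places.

The p-quantile of Normal(μ,σ) is μ + z_p·σ, with z_{0.26} = -0.6433 and z_{0.85} = 1.036.
Eliminate σ: μ = (z₂·x₁ − z₁·x₂)/(z₂ − z₁) = (1.036·-0.031 − (-0.6433)·0.0477)/1.68 = -0.00.
Then σ = (x₂ − x₁)/(z₂ − z₁) = (0.0477 − -0.031)/1.68 = 0.05.

μ = -0.00, σ = 0.05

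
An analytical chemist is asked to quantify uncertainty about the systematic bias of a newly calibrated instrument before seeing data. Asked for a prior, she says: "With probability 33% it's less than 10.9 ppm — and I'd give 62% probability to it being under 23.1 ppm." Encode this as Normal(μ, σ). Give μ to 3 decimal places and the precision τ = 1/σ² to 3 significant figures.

The p-quantile of Normal(μ,σ) is μ + z_p·σ, with z_{0.33} = -0.4399 and z_{0.62} = 0.3055.
Eliminate σ: μ = (z₂·x₁ − z₁·x₂)/(z₂ − z₁) = (0.3055·10.9 − (-0.4399)·23.1)/0.7454 = 18.100.
Then σ = (x₂ − x₁)/(z₂ − z₁) = (23.1 − 10.9)/0.7454 = 16.367.
Precision τ = 1/σ² = 1/16.37² = 0.00373.

μ = 18.100, τ = 0.00373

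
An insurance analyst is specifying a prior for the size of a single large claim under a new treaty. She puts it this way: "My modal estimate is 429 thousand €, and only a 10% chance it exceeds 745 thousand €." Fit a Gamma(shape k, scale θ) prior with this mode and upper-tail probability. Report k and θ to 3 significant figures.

Gamma(k,θ) with k>1 has mode (k−1)θ, so θ = 429/(k−1).
Need P(X < 745) = 0.9 with θ tied to k this way. Start at k = 2, θ = 429: P(X<745) ≈ 0.518.
Too low — raise k to concentrate. Iterating converges to k ≈ 7.23.
Then θ = 429/(7.23−1) ≈ 68.9.

k ≈ 7.23, θ ≈ 68.9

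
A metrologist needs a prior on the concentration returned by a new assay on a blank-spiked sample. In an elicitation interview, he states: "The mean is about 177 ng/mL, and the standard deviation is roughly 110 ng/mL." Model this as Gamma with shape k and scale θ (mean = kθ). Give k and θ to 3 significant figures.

k ≈ 2.59, θ ≈ 68.4

For Gamma(k, scale θ): mean = kθ, variance = kθ², so CV = 1/√k.
CV = SD/mean = 110/177 = 0.6215, hence k = 1/CV² = 2.59.
Then θ = mean/k = 177/2.59 = 68.4.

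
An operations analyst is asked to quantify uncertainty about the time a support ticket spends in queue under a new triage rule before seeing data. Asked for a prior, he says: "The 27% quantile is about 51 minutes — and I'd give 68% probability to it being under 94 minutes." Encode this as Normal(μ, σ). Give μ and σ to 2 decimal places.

μ = 75.39, σ = 39.80

The p-quantile of Normal(μ,σ) is μ + z_p·σ, with z_{0.27} = -0.6128 and z_{0.68} = 0.4677.
Eliminate σ: μ = (z₂·x₁ − z₁·x₂)/(z₂ − z₁) = (0.4677·51 − (-0.6128)·94)/1.081 = 75.39.
Then σ = (x₂ − x₁)/(z₂ − z₁) = (94 − 51)/1.081 = 39.80.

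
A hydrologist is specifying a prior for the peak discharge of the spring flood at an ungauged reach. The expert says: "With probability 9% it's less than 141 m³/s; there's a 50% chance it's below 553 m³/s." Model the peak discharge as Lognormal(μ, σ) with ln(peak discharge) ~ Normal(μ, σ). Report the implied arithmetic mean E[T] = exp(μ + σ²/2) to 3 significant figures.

If T ~ Lognormal(μ,σ) then ln T ~ Normal(μ,σ), so the p-quantile of ln T is μ + z_p·σ.
ln(141) = 4.949 and ln(553) = 6.315; z_{0.09} = -1.341, z_{0.5} = 0.
σ = (6.315 − 4.949)/(0 − (-1.341)) = 1.019.
μ = 4.949 − (-1.341)·1.019 = 6.315.
E[T] = exp(μ + σ²/2) = exp(6.315 + 0.5195) = 930 m³/s.

E[T] ≈ 930 m³/s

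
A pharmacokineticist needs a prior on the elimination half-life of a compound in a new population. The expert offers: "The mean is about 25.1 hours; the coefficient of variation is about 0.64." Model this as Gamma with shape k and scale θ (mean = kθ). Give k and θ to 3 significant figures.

For Gamma(k, scale θ): mean = kθ, variance = kθ², so CV = 1/√k.
CV = 0.64, hence k = 1/CV² = 2.44.
Then θ = mean/k = 25.1/2.44 = 10.3.

k ≈ 2.44, θ ≈ 10.3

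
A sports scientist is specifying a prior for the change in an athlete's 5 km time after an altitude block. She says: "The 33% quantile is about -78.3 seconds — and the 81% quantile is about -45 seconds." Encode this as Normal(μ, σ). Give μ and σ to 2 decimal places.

For Normal(μ,σ), the p-quantile is μ + z_p·σ. Here z_{0.33} = -0.4399, z_{0.81} = 0.8779.
So -78.3 = μ − 0.4399σ and -45 = μ + 0.8779σ.
Subtracting: σ = (-45 − -78.3)/(0.8779 − (-0.4399)) = 25.27.
Then μ = -78.3 − (-0.4399)·25.27 = -67.18.

μ = -67.18, σ = 25.27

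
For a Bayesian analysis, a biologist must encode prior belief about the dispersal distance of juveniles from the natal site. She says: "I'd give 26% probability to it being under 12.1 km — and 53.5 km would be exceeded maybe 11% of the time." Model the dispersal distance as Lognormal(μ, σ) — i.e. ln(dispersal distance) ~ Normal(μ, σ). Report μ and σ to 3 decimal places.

If T ~ Lognormal(μ,σ) then ln T ~ Normal(μ,σ), so the p-quantile of ln T is μ + z_p·σ.
ln(12.1) = 2.493 and ln(53.5) = 3.98; z_{0.26} = -0.6433, z_{0.89} = 1.227.
σ = (3.98 − 2.493)/(1.227 − (-0.6433)) = 0.795.
μ = 2.493 − (-0.6433)·0.795 = 3.005.

μ ≈ 3.005, σ ≈ 0.795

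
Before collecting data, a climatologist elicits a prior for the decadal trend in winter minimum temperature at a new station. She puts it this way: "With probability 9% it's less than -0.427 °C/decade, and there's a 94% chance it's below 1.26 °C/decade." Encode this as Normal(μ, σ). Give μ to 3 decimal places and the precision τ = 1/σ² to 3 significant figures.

The p-quantile of Normal(μ,σ) is μ + z_p·σ, with z_{0.09} = -1.341 and z_{0.94} = 1.555.
Eliminate σ: μ = (z₂·x₁ − z₁·x₂)/(z₂ − z₁) = (1.555·-0.427 − (-1.341)·1.26)/2.896 = 0.354.
Then σ = (x₂ − x₁)/(z₂ − z₁) = (1.26 − -0.427)/2.896 = 0.583.
Precision τ = 1/σ² = 1/0.5826² = 2.95.

μ = 0.354, τ = 2.95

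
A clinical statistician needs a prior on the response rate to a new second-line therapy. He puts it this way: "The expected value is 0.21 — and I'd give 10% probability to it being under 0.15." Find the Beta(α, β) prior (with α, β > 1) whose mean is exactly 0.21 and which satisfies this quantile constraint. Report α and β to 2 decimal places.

α ≈ 14.78, β ≈ 55.62

With mean 0.21 fixed, write α = 0.21s, β = 0.79s where s = α+β.
Need P(θ < 0.15) = 0.1 under Beta(0.21s, 0.79s). Normal approximation: (q−m)/√(m(1−m)/s) ≈ z_{0.1} = -1.28, so s ≈ 0.21·0.79·(-1.28)²/(0.15−0.21)² = 75.7.
At s = 75.7: P(θ<0.15) ≈ 0.091. Adjusting to match 0.1 gives s ≈ 70.40.
So α = 0.21·70.40 ≈ 14.78, β = 0.79·70.40 ≈ 55.62.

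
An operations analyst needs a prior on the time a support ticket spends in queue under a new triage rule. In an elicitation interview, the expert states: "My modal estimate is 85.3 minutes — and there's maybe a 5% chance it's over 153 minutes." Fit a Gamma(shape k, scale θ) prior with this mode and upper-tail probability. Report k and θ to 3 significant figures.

Gamma(k,θ) with k>1 has mode (k−1)θ, so θ = 85.3/(k−1).
Need P(X < 153) = 0.95 with θ tied to k this way. Start at k = 2, θ = 85.3: P(X<153) ≈ 0.535.
Too low — raise k to concentrate. Iterating converges to k ≈ 9.17.
Then θ = 85.3/(9.17−1) ≈ 10.4.

k ≈ 9.17, θ ≈ 10.4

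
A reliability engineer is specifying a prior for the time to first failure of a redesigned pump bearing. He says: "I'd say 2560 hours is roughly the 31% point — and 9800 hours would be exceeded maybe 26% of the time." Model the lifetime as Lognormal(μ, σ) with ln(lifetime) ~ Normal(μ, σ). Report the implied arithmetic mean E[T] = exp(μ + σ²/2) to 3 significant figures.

If T ~ Lognormal(μ,σ) then ln T ~ Normal(μ,σ), so the p-quantile of ln T is μ + z_p·σ.
ln(2560) = 7.848 and ln(9800) = 9.19; z_{0.31} = -0.4959, z_{0.74} = 0.6433.
σ = (9.19 − 7.848)/(0.6433 − (-0.4959)) = 1.178.
μ = 7.848 − (-0.4959)·1.178 = 8.432.
E[T] = exp(μ + σ²/2) = exp(8.432 + 0.6943) = 9190 hours.

E[T] ≈ 9190 hours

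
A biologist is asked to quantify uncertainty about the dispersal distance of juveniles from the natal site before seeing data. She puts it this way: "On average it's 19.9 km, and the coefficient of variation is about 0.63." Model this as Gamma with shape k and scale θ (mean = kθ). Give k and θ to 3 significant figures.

k ≈ 2.52, θ ≈ 7.9

For Gamma(k, scale θ): mean = kθ, variance = kθ², so CV = 1/√k.
CV = 0.63, hence k = 1/CV² = 2.52.
Then θ = mean/k = 19.9/2.52 = 7.9.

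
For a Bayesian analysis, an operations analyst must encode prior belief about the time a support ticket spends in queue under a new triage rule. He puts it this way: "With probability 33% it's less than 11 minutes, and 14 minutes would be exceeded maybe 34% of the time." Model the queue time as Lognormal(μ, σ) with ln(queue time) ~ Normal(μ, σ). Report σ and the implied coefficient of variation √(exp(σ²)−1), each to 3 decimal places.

If T ~ Lognormal(μ,σ) then ln T ~ Normal(μ,σ), so the p-quantile of ln T is μ + z_p·σ.
ln(11) = 2.398 and ln(14) = 2.639; z_{0.33} = -0.4399, z_{0.66} = 0.4125.
σ = (2.639 − 2.398)/(0.4125 − (-0.4399)) = 0.283.
μ = 2.398 − (-0.4399)·0.283 = 2.522.
CV = √(exp(σ²)−1) = √(exp(0.0800)−1) = 0.289.

σ ≈ 0.283, CV ≈ 0.289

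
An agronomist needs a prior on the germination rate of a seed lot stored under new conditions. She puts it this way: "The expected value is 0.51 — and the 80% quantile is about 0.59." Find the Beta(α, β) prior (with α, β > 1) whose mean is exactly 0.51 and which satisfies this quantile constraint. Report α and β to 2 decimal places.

With mean 0.51 fixed, write α = 0.51s, β = 0.49s where s = α+β.
Need P(θ < 0.59) = 0.8 under Beta(0.51s, 0.49s). Normal approximation: (q−m)/√(m(1−m)/s) ≈ z_{0.8} = 0.842, so s ≈ 0.51·0.49·(0.842)²/(0.59−0.51)² = 27.7.
At s = 27.7: P(θ<0.59) ≈ 0.799. Adjusting to match 0.8 gives s ≈ 27.84.
So α = 0.51·27.84 ≈ 14.20, β = 0.49·27.84 ≈ 13.64.

α ≈ 14.20, β ≈ 13.64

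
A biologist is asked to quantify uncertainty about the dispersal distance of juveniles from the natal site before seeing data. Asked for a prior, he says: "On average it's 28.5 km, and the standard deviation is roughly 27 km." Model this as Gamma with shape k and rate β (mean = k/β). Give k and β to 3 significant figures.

For Gamma(k, rate β): mean = k/β, variance = k/β², so CV = 1/√k.
CV = SD/mean = 27/28.5 = 0.9474, hence k = 1/CV² = 1.11.
Then β = k/mean = 1.11/28.5 = 0.0391.

k ≈ 1.11, β ≈ 0.0391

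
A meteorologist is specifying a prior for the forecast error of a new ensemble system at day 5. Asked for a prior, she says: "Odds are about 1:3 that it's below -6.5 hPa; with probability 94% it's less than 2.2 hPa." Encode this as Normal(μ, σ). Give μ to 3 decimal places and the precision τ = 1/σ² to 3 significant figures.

μ = -3.868, τ = 0.0657

For Normal(μ,σ), the p-quantile is μ + z_p·σ. Here z_{0.25} = -0.6745, z_{0.94} = 1.555.
So -6.5 = μ − 0.6745σ and 2.2 = μ + 1.555σ.
Subtracting: σ = (2.2 − -6.5)/(1.555 − (-0.6745)) = 3.903.
Then μ = -6.5 − (-0.6745)·3.903 = -3.868.
Precision τ = 1/σ² = 1/3.903² = 0.0657.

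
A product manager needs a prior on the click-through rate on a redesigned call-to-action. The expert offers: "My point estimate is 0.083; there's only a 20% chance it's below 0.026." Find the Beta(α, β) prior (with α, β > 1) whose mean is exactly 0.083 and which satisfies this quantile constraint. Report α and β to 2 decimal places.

α ≈ 1.29, β ≈ 14.28

With mean 0.083 fixed, write α = 0.083s, β = 0.917s where s = α+β.
Need P(θ < 0.026) = 0.2 under Beta(0.083s, 0.917s). Normal approximation: (q−m)/√(m(1−m)/s) ≈ z_{0.2} = -0.842, so s ≈ 0.083·0.917·(-0.842)²/(0.026−0.083)² = 16.6.
At s = 16.6: P(θ<0.026) ≈ 0.188. Adjusting to match 0.2 gives s ≈ 15.58.
So α = 0.083·15.58 ≈ 1.29, β = 0.917·15.58 ≈ 14.28.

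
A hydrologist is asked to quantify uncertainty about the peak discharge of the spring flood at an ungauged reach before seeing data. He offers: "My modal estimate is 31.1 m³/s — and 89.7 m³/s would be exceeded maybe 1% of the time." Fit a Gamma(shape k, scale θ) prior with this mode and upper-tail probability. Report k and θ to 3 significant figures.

k ≈ 5.05, θ ≈ 7.68

Gamma(k,θ) with k>1 has mode (k−1)θ, so θ = 31.1/(k−1).
Need P(X < 89.7) = 0.99 with θ tied to k this way. Start at k = 2, θ = 31.1: P(X<89.7) ≈ 0.783.
Too low — raise k to concentrate. Iterating converges to k ≈ 5.05.
Then θ = 31.1/(5.05−1) ≈ 7.68.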